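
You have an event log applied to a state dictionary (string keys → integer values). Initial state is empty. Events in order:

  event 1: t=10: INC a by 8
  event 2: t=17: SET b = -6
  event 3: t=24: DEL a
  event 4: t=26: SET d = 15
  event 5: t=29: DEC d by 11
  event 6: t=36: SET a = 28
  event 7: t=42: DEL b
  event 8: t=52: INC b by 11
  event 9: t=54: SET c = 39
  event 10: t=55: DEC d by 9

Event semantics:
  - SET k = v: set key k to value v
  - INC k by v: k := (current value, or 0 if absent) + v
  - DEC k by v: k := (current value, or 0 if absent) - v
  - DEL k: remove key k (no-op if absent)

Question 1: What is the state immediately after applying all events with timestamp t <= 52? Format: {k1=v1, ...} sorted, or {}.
Apply events with t <= 52 (8 events):
  after event 1 (t=10: INC a by 8): {a=8}
  after event 2 (t=17: SET b = -6): {a=8, b=-6}
  after event 3 (t=24: DEL a): {b=-6}
  after event 4 (t=26: SET d = 15): {b=-6, d=15}
  after event 5 (t=29: DEC d by 11): {b=-6, d=4}
  after event 6 (t=36: SET a = 28): {a=28, b=-6, d=4}
  after event 7 (t=42: DEL b): {a=28, d=4}
  after event 8 (t=52: INC b by 11): {a=28, b=11, d=4}

Answer: {a=28, b=11, d=4}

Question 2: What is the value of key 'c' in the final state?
Answer: 39

Derivation:
Track key 'c' through all 10 events:
  event 1 (t=10: INC a by 8): c unchanged
  event 2 (t=17: SET b = -6): c unchanged
  event 3 (t=24: DEL a): c unchanged
  event 4 (t=26: SET d = 15): c unchanged
  event 5 (t=29: DEC d by 11): c unchanged
  event 6 (t=36: SET a = 28): c unchanged
  event 7 (t=42: DEL b): c unchanged
  event 8 (t=52: INC b by 11): c unchanged
  event 9 (t=54: SET c = 39): c (absent) -> 39
  event 10 (t=55: DEC d by 9): c unchanged
Final: c = 39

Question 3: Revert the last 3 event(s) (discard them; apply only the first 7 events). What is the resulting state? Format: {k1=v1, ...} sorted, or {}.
Keep first 7 events (discard last 3):
  after event 1 (t=10: INC a by 8): {a=8}
  after event 2 (t=17: SET b = -6): {a=8, b=-6}
  after event 3 (t=24: DEL a): {b=-6}
  after event 4 (t=26: SET d = 15): {b=-6, d=15}
  after event 5 (t=29: DEC d by 11): {b=-6, d=4}
  after event 6 (t=36: SET a = 28): {a=28, b=-6, d=4}
  after event 7 (t=42: DEL b): {a=28, d=4}

Answer: {a=28, d=4}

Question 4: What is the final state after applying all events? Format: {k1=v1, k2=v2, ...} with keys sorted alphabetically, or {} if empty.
Answer: {a=28, b=11, c=39, d=-5}

Derivation:
  after event 1 (t=10: INC a by 8): {a=8}
  after event 2 (t=17: SET b = -6): {a=8, b=-6}
  after event 3 (t=24: DEL a): {b=-6}
  after event 4 (t=26: SET d = 15): {b=-6, d=15}
  after event 5 (t=29: DEC d by 11): {b=-6, d=4}
  after event 6 (t=36: SET a = 28): {a=28, b=-6, d=4}
  after event 7 (t=42: DEL b): {a=28, d=4}
  after event 8 (t=52: INC b by 11): {a=28, b=11, d=4}
  after event 9 (t=54: SET c = 39): {a=28, b=11, c=39, d=4}
  after event 10 (t=55: DEC d by 9): {a=28, b=11, c=39, d=-5}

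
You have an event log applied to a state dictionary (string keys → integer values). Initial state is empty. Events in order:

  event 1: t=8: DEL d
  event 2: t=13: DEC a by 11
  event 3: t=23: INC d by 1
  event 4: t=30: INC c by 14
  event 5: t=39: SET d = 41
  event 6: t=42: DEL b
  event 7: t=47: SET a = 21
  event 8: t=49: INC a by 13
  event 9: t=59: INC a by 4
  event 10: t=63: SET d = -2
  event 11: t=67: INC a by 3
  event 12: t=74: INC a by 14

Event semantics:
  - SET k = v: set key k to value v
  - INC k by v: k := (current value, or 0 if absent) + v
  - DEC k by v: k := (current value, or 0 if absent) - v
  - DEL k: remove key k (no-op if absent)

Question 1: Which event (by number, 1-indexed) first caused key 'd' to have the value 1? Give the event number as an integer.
Looking for first event where d becomes 1:
  event 3: d (absent) -> 1  <-- first match

Answer: 3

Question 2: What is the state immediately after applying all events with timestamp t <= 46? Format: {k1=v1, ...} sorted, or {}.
Apply events with t <= 46 (6 events):
  after event 1 (t=8: DEL d): {}
  after event 2 (t=13: DEC a by 11): {a=-11}
  after event 3 (t=23: INC d by 1): {a=-11, d=1}
  after event 4 (t=30: INC c by 14): {a=-11, c=14, d=1}
  after event 5 (t=39: SET d = 41): {a=-11, c=14, d=41}
  after event 6 (t=42: DEL b): {a=-11, c=14, d=41}

Answer: {a=-11, c=14, d=41}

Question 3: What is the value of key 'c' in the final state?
Track key 'c' through all 12 events:
  event 1 (t=8: DEL d): c unchanged
  event 2 (t=13: DEC a by 11): c unchanged
  event 3 (t=23: INC d by 1): c unchanged
  event 4 (t=30: INC c by 14): c (absent) -> 14
  event 5 (t=39: SET d = 41): c unchanged
  event 6 (t=42: DEL b): c unchanged
  event 7 (t=47: SET a = 21): c unchanged
  event 8 (t=49: INC a by 13): c unchanged
  event 9 (t=59: INC a by 4): c unchanged
  event 10 (t=63: SET d = -2): c unchanged
  event 11 (t=67: INC a by 3): c unchanged
  event 12 (t=74: INC a by 14): c unchanged
Final: c = 14

Answer: 14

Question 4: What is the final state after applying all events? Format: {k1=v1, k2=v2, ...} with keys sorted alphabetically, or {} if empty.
  after event 1 (t=8: DEL d): {}
  after event 2 (t=13: DEC a by 11): {a=-11}
  after event 3 (t=23: INC d by 1): {a=-11, d=1}
  after event 4 (t=30: INC c by 14): {a=-11, c=14, d=1}
  after event 5 (t=39: SET d = 41): {a=-11, c=14, d=41}
  after event 6 (t=42: DEL b): {a=-11, c=14, d=41}
  after event 7 (t=47: SET a = 21): {a=21, c=14, d=41}
  after event 8 (t=49: INC a by 13): {a=34, c=14, d=41}
  after event 9 (t=59: INC a by 4): {a=38, c=14, d=41}
  after event 10 (t=63: SET d = -2): {a=38, c=14, d=-2}
  after event 11 (t=67: INC a by 3): {a=41, c=14, d=-2}
  after event 12 (t=74: INC a by 14): {a=55, c=14, d=-2}

Answer: {a=55, c=14, d=-2}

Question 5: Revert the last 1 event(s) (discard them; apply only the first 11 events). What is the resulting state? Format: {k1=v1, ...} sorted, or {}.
Keep first 11 events (discard last 1):
  after event 1 (t=8: DEL d): {}
  after event 2 (t=13: DEC a by 11): {a=-11}
  after event 3 (t=23: INC d by 1): {a=-11, d=1}
  after event 4 (t=30: INC c by 14): {a=-11, c=14, d=1}
  after event 5 (t=39: SET d = 41): {a=-11, c=14, d=41}
  after event 6 (t=42: DEL b): {a=-11, c=14, d=41}
  after event 7 (t=47: SET a = 21): {a=21, c=14, d=41}
  after event 8 (t=49: INC a by 13): {a=34, c=14, d=41}
  after event 9 (t=59: INC a by 4): {a=38, c=14, d=41}
  after event 10 (t=63: SET d = -2): {a=38, c=14, d=-2}
  after event 11 (t=67: INC a by 3): {a=41, c=14, d=-2}

Answer: {a=41, c=14, d=-2}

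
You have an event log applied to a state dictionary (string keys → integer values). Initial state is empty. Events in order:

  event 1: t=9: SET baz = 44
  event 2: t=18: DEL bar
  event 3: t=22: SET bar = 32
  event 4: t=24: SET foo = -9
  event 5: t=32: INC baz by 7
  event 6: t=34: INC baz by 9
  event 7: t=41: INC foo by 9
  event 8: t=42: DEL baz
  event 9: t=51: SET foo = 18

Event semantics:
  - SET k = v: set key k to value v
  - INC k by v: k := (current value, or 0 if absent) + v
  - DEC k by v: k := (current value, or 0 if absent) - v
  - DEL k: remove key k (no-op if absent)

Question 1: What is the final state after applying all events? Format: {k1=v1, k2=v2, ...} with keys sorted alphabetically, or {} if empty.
Answer: {bar=32, foo=18}

Derivation:
  after event 1 (t=9: SET baz = 44): {baz=44}
  after event 2 (t=18: DEL bar): {baz=44}
  after event 3 (t=22: SET bar = 32): {bar=32, baz=44}
  after event 4 (t=24: SET foo = -9): {bar=32, baz=44, foo=-9}
  after event 5 (t=32: INC baz by 7): {bar=32, baz=51, foo=-9}
  after event 6 (t=34: INC baz by 9): {bar=32, baz=60, foo=-9}
  after event 7 (t=41: INC foo by 9): {bar=32, baz=60, foo=0}
  after event 8 (t=42: DEL baz): {bar=32, foo=0}
  after event 9 (t=51: SET foo = 18): {bar=32, foo=18}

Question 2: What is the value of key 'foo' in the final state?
Track key 'foo' through all 9 events:
  event 1 (t=9: SET baz = 44): foo unchanged
  event 2 (t=18: DEL bar): foo unchanged
  event 3 (t=22: SET bar = 32): foo unchanged
  event 4 (t=24: SET foo = -9): foo (absent) -> -9
  event 5 (t=32: INC baz by 7): foo unchanged
  event 6 (t=34: INC baz by 9): foo unchanged
  event 7 (t=41: INC foo by 9): foo -9 -> 0
  event 8 (t=42: DEL baz): foo unchanged
  event 9 (t=51: SET foo = 18): foo 0 -> 18
Final: foo = 18

Answer: 18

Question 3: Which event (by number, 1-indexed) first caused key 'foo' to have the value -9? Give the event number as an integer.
Answer: 4

Derivation:
Looking for first event where foo becomes -9:
  event 4: foo (absent) -> -9  <-- first match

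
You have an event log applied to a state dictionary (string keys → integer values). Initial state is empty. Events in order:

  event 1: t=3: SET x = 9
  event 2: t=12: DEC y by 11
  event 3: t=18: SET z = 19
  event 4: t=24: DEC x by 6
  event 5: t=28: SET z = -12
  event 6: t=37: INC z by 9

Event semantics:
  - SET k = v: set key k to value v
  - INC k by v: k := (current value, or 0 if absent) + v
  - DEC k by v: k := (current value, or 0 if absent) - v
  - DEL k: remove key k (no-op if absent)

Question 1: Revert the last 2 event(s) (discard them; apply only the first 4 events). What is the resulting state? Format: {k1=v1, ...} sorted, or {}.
Keep first 4 events (discard last 2):
  after event 1 (t=3: SET x = 9): {x=9}
  after event 2 (t=12: DEC y by 11): {x=9, y=-11}
  after event 3 (t=18: SET z = 19): {x=9, y=-11, z=19}
  after event 4 (t=24: DEC x by 6): {x=3, y=-11, z=19}

Answer: {x=3, y=-11, z=19}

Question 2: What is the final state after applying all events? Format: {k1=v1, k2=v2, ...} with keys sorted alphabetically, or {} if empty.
  after event 1 (t=3: SET x = 9): {x=9}
  after event 2 (t=12: DEC y by 11): {x=9, y=-11}
  after event 3 (t=18: SET z = 19): {x=9, y=-11, z=19}
  after event 4 (t=24: DEC x by 6): {x=3, y=-11, z=19}
  after event 5 (t=28: SET z = -12): {x=3, y=-11, z=-12}
  after event 6 (t=37: INC z by 9): {x=3, y=-11, z=-3}

Answer: {x=3, y=-11, z=-3}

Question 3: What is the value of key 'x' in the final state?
Track key 'x' through all 6 events:
  event 1 (t=3: SET x = 9): x (absent) -> 9
  event 2 (t=12: DEC y by 11): x unchanged
  event 3 (t=18: SET z = 19): x unchanged
  event 4 (t=24: DEC x by 6): x 9 -> 3
  event 5 (t=28: SET z = -12): x unchanged
  event 6 (t=37: INC z by 9): x unchanged
Final: x = 3

Answer: 3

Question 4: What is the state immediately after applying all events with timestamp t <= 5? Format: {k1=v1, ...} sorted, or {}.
Apply events with t <= 5 (1 events):
  after event 1 (t=3: SET x = 9): {x=9}

Answer: {x=9}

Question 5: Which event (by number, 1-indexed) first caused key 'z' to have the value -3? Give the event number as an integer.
Answer: 6

Derivation:
Looking for first event where z becomes -3:
  event 3: z = 19
  event 4: z = 19
  event 5: z = -12
  event 6: z -12 -> -3  <-- first match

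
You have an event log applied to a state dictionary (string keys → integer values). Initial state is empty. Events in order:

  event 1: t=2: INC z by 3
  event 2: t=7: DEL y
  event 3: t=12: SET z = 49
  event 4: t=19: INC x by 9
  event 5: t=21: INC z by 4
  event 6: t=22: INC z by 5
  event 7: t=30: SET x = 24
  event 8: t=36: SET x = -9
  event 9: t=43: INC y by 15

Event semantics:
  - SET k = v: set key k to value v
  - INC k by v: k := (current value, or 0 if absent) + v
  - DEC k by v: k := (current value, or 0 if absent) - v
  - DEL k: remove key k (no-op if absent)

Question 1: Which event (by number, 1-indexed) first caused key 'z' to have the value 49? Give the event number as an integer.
Answer: 3

Derivation:
Looking for first event where z becomes 49:
  event 1: z = 3
  event 2: z = 3
  event 3: z 3 -> 49  <-- first match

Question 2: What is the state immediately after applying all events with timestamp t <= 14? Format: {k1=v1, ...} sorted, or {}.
Apply events with t <= 14 (3 events):
  after event 1 (t=2: INC z by 3): {z=3}
  after event 2 (t=7: DEL y): {z=3}
  after event 3 (t=12: SET z = 49): {z=49}

Answer: {z=49}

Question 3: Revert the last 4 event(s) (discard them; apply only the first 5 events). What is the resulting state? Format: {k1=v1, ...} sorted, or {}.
Answer: {x=9, z=53}

Derivation:
Keep first 5 events (discard last 4):
  after event 1 (t=2: INC z by 3): {z=3}
  after event 2 (t=7: DEL y): {z=3}
  after event 3 (t=12: SET z = 49): {z=49}
  after event 4 (t=19: INC x by 9): {x=9, z=49}
  after event 5 (t=21: INC z by 4): {x=9, z=53}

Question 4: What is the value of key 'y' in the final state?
Answer: 15

Derivation:
Track key 'y' through all 9 events:
  event 1 (t=2: INC z by 3): y unchanged
  event 2 (t=7: DEL y): y (absent) -> (absent)
  event 3 (t=12: SET z = 49): y unchanged
  event 4 (t=19: INC x by 9): y unchanged
  event 5 (t=21: INC z by 4): y unchanged
  event 6 (t=22: INC z by 5): y unchanged
  event 7 (t=30: SET x = 24): y unchanged
  event 8 (t=36: SET x = -9): y unchanged
  event 9 (t=43: INC y by 15): y (absent) -> 15
Final: y = 15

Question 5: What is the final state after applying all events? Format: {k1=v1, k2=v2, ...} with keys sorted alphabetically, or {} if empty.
Answer: {x=-9, y=15, z=58}

Derivation:
  after event 1 (t=2: INC z by 3): {z=3}
  after event 2 (t=7: DEL y): {z=3}
  after event 3 (t=12: SET z = 49): {z=49}
  after event 4 (t=19: INC x by 9): {x=9, z=49}
  after event 5 (t=21: INC z by 4): {x=9, z=53}
  after event 6 (t=22: INC z by 5): {x=9, z=58}
  after event 7 (t=30: SET x = 24): {x=24, z=58}
  after event 8 (t=36: SET x = -9): {x=-9, z=58}
  after event 9 (t=43: INC y by 15): {x=-9, y=15, z=58}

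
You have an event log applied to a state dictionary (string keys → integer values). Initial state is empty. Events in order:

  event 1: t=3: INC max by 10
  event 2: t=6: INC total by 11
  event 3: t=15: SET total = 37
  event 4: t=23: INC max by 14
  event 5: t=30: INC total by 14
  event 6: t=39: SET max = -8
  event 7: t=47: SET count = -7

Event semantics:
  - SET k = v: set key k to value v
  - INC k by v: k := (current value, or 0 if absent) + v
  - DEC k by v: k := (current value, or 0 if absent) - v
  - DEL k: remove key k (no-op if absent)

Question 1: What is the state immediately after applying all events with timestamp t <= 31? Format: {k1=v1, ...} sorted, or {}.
Answer: {max=24, total=51}

Derivation:
Apply events with t <= 31 (5 events):
  after event 1 (t=3: INC max by 10): {max=10}
  after event 2 (t=6: INC total by 11): {max=10, total=11}
  after event 3 (t=15: SET total = 37): {max=10, total=37}
  after event 4 (t=23: INC max by 14): {max=24, total=37}
  after event 5 (t=30: INC total by 14): {max=24, total=51}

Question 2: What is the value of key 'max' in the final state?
Answer: -8

Derivation:
Track key 'max' through all 7 events:
  event 1 (t=3: INC max by 10): max (absent) -> 10
  event 2 (t=6: INC total by 11): max unchanged
  event 3 (t=15: SET total = 37): max unchanged
  event 4 (t=23: INC max by 14): max 10 -> 24
  event 5 (t=30: INC total by 14): max unchanged
  event 6 (t=39: SET max = -8): max 24 -> -8
  event 7 (t=47: SET count = -7): max unchanged
Final: max = -8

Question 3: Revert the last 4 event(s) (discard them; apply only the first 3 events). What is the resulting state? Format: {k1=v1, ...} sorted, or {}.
Answer: {max=10, total=37}

Derivation:
Keep first 3 events (discard last 4):
  after event 1 (t=3: INC max by 10): {max=10}
  after event 2 (t=6: INC total by 11): {max=10, total=11}
  after event 3 (t=15: SET total = 37): {max=10, total=37}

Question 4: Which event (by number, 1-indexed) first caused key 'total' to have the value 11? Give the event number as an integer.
Looking for first event where total becomes 11:
  event 2: total (absent) -> 11  <-- first match

Answer: 2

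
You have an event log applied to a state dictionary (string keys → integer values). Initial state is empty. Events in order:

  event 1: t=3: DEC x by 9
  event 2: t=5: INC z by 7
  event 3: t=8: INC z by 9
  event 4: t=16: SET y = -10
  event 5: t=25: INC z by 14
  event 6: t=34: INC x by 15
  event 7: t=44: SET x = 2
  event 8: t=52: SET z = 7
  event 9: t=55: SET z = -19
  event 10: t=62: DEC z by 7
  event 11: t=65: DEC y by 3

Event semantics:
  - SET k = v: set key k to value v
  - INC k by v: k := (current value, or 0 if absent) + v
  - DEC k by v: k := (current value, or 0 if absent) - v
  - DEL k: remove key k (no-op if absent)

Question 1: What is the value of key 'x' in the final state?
Answer: 2

Derivation:
Track key 'x' through all 11 events:
  event 1 (t=3: DEC x by 9): x (absent) -> -9
  event 2 (t=5: INC z by 7): x unchanged
  event 3 (t=8: INC z by 9): x unchanged
  event 4 (t=16: SET y = -10): x unchanged
  event 5 (t=25: INC z by 14): x unchanged
  event 6 (t=34: INC x by 15): x -9 -> 6
  event 7 (t=44: SET x = 2): x 6 -> 2
  event 8 (t=52: SET z = 7): x unchanged
  event 9 (t=55: SET z = -19): x unchanged
  event 10 (t=62: DEC z by 7): x unchanged
  event 11 (t=65: DEC y by 3): x unchanged
Final: x = 2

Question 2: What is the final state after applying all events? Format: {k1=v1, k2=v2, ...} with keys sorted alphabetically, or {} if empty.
Answer: {x=2, y=-13, z=-26}

Derivation:
  after event 1 (t=3: DEC x by 9): {x=-9}
  after event 2 (t=5: INC z by 7): {x=-9, z=7}
  after event 3 (t=8: INC z by 9): {x=-9, z=16}
  after event 4 (t=16: SET y = -10): {x=-9, y=-10, z=16}
  after event 5 (t=25: INC z by 14): {x=-9, y=-10, z=30}
  after event 6 (t=34: INC x by 15): {x=6, y=-10, z=30}
  after event 7 (t=44: SET x = 2): {x=2, y=-10, z=30}
  after event 8 (t=52: SET z = 7): {x=2, y=-10, z=7}
  after event 9 (t=55: SET z = -19): {x=2, y=-10, z=-19}
  after event 10 (t=62: DEC z by 7): {x=2, y=-10, z=-26}
  after event 11 (t=65: DEC y by 3): {x=2, y=-13, z=-26}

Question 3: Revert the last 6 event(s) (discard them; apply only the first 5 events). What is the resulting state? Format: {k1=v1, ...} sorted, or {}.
Keep first 5 events (discard last 6):
  after event 1 (t=3: DEC x by 9): {x=-9}
  after event 2 (t=5: INC z by 7): {x=-9, z=7}
  after event 3 (t=8: INC z by 9): {x=-9, z=16}
  after event 4 (t=16: SET y = -10): {x=-9, y=-10, z=16}
  after event 5 (t=25: INC z by 14): {x=-9, y=-10, z=30}

Answer: {x=-9, y=-10, z=30}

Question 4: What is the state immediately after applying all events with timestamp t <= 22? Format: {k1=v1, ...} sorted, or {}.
Answer: {x=-9, y=-10, z=16}

Derivation:
Apply events with t <= 22 (4 events):
  after event 1 (t=3: DEC x by 9): {x=-9}
  after event 2 (t=5: INC z by 7): {x=-9, z=7}
  after event 3 (t=8: INC z by 9): {x=-9, z=16}
  after event 4 (t=16: SET y = -10): {x=-9, y=-10, z=16}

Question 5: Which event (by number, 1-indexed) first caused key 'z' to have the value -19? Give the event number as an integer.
Answer: 9

Derivation:
Looking for first event where z becomes -19:
  event 2: z = 7
  event 3: z = 16
  event 4: z = 16
  event 5: z = 30
  event 6: z = 30
  event 7: z = 30
  event 8: z = 7
  event 9: z 7 -> -19  <-- first match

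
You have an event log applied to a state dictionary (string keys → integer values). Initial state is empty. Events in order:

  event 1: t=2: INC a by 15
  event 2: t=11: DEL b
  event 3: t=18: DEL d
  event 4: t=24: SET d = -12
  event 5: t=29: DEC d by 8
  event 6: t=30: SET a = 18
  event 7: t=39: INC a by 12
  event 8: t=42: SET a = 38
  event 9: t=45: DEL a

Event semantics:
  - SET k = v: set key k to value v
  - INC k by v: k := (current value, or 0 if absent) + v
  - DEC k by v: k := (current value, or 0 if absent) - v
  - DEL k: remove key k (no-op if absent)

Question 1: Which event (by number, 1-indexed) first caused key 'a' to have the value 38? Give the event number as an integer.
Answer: 8

Derivation:
Looking for first event where a becomes 38:
  event 1: a = 15
  event 2: a = 15
  event 3: a = 15
  event 4: a = 15
  event 5: a = 15
  event 6: a = 18
  event 7: a = 30
  event 8: a 30 -> 38  <-- first match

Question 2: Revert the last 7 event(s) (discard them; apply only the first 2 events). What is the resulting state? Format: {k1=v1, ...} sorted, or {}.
Keep first 2 events (discard last 7):
  after event 1 (t=2: INC a by 15): {a=15}
  after event 2 (t=11: DEL b): {a=15}

Answer: {a=15}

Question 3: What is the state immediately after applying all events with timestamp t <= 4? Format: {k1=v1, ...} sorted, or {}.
Answer: {a=15}

Derivation:
Apply events with t <= 4 (1 events):
  after event 1 (t=2: INC a by 15): {a=15}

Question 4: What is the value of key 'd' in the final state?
Answer: -20

Derivation:
Track key 'd' through all 9 events:
  event 1 (t=2: INC a by 15): d unchanged
  event 2 (t=11: DEL b): d unchanged
  event 3 (t=18: DEL d): d (absent) -> (absent)
  event 4 (t=24: SET d = -12): d (absent) -> -12
  event 5 (t=29: DEC d by 8): d -12 -> -20
  event 6 (t=30: SET a = 18): d unchanged
  event 7 (t=39: INC a by 12): d unchanged
  event 8 (t=42: SET a = 38): d unchanged
  event 9 (t=45: DEL a): d unchanged
Final: d = -20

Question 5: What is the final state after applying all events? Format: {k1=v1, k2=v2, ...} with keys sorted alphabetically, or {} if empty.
  after event 1 (t=2: INC a by 15): {a=15}
  after event 2 (t=11: DEL b): {a=15}
  after event 3 (t=18: DEL d): {a=15}
  after event 4 (t=24: SET d = -12): {a=15, d=-12}
  after event 5 (t=29: DEC d by 8): {a=15, d=-20}
  after event 6 (t=30: SET a = 18): {a=18, d=-20}
  after event 7 (t=39: INC a by 12): {a=30, d=-20}
  after event 8 (t=42: SET a = 38): {a=38, d=-20}
  after event 9 (t=45: DEL a): {d=-20}

Answer: {d=-20}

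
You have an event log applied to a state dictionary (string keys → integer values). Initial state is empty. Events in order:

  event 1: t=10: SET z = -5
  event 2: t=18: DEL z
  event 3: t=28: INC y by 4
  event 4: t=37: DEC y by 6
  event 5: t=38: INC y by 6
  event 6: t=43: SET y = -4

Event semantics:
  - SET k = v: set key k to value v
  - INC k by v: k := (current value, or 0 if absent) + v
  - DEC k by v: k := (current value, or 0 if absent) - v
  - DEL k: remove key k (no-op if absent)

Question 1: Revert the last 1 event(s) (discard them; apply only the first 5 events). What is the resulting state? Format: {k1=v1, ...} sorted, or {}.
Answer: {y=4}

Derivation:
Keep first 5 events (discard last 1):
  after event 1 (t=10: SET z = -5): {z=-5}
  after event 2 (t=18: DEL z): {}
  after event 3 (t=28: INC y by 4): {y=4}
  after event 4 (t=37: DEC y by 6): {y=-2}
  after event 5 (t=38: INC y by 6): {y=4}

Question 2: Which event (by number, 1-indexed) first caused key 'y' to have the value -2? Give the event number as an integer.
Answer: 4

Derivation:
Looking for first event where y becomes -2:
  event 3: y = 4
  event 4: y 4 -> -2  <-- first match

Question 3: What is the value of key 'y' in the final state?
Track key 'y' through all 6 events:
  event 1 (t=10: SET z = -5): y unchanged
  event 2 (t=18: DEL z): y unchanged
  event 3 (t=28: INC y by 4): y (absent) -> 4
  event 4 (t=37: DEC y by 6): y 4 -> -2
  event 5 (t=38: INC y by 6): y -2 -> 4
  event 6 (t=43: SET y = -4): y 4 -> -4
Final: y = -4

Answer: -4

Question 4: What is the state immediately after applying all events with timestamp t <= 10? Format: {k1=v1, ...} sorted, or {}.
Answer: {z=-5}

Derivation:
Apply events with t <= 10 (1 events):
  after event 1 (t=10: SET z = -5): {z=-5}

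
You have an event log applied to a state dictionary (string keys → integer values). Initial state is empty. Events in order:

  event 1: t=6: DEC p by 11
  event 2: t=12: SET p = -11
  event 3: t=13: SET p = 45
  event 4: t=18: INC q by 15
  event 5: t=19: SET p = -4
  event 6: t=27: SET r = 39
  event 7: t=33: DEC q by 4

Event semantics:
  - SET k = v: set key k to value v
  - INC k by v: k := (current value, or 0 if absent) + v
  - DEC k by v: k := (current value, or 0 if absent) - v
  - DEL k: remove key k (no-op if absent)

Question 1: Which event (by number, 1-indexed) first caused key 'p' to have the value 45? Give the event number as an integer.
Answer: 3

Derivation:
Looking for first event where p becomes 45:
  event 1: p = -11
  event 2: p = -11
  event 3: p -11 -> 45  <-- first match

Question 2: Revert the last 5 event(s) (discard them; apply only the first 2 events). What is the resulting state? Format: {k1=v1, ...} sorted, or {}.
Keep first 2 events (discard last 5):
  after event 1 (t=6: DEC p by 11): {p=-11}
  after event 2 (t=12: SET p = -11): {p=-11}

Answer: {p=-11}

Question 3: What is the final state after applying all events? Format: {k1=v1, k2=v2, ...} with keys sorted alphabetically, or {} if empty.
Answer: {p=-4, q=11, r=39}

Derivation:
  after event 1 (t=6: DEC p by 11): {p=-11}
  after event 2 (t=12: SET p = -11): {p=-11}
  after event 3 (t=13: SET p = 45): {p=45}
  after event 4 (t=18: INC q by 15): {p=45, q=15}
  after event 5 (t=19: SET p = -4): {p=-4, q=15}
  after event 6 (t=27: SET r = 39): {p=-4, q=15, r=39}
  after event 7 (t=33: DEC q by 4): {p=-4, q=11, r=39}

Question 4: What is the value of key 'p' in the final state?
Answer: -4

Derivation:
Track key 'p' through all 7 events:
  event 1 (t=6: DEC p by 11): p (absent) -> -11
  event 2 (t=12: SET p = -11): p -11 -> -11
  event 3 (t=13: SET p = 45): p -11 -> 45
  event 4 (t=18: INC q by 15): p unchanged
  event 5 (t=19: SET p = -4): p 45 -> -4
  event 6 (t=27: SET r = 39): p unchanged
  event 7 (t=33: DEC q by 4): p unchanged
Final: p = -4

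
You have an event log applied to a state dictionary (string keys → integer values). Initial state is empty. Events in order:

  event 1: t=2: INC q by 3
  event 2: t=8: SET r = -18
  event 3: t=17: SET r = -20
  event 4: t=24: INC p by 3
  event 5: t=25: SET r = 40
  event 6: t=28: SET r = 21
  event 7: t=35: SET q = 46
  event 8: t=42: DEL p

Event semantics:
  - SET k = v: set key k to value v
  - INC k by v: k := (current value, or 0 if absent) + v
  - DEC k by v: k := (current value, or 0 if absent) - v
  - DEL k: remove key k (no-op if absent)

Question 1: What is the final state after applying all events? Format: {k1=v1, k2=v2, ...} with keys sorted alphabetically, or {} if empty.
  after event 1 (t=2: INC q by 3): {q=3}
  after event 2 (t=8: SET r = -18): {q=3, r=-18}
  after event 3 (t=17: SET r = -20): {q=3, r=-20}
  after event 4 (t=24: INC p by 3): {p=3, q=3, r=-20}
  after event 5 (t=25: SET r = 40): {p=3, q=3, r=40}
  after event 6 (t=28: SET r = 21): {p=3, q=3, r=21}
  after event 7 (t=35: SET q = 46): {p=3, q=46, r=21}
  after event 8 (t=42: DEL p): {q=46, r=21}

Answer: {q=46, r=21}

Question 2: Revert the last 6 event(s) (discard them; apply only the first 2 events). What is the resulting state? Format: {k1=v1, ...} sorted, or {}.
Keep first 2 events (discard last 6):
  after event 1 (t=2: INC q by 3): {q=3}
  after event 2 (t=8: SET r = -18): {q=3, r=-18}

Answer: {q=3, r=-18}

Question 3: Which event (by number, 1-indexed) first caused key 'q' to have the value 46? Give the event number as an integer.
Looking for first event where q becomes 46:
  event 1: q = 3
  event 2: q = 3
  event 3: q = 3
  event 4: q = 3
  event 5: q = 3
  event 6: q = 3
  event 7: q 3 -> 46  <-- first match

Answer: 7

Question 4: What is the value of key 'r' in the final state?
Answer: 21

Derivation:
Track key 'r' through all 8 events:
  event 1 (t=2: INC q by 3): r unchanged
  event 2 (t=8: SET r = -18): r (absent) -> -18
  event 3 (t=17: SET r = -20): r -18 -> -20
  event 4 (t=24: INC p by 3): r unchanged
  event 5 (t=25: SET r = 40): r -20 -> 40
  event 6 (t=28: SET r = 21): r 40 -> 21
  event 7 (t=35: SET q = 46): r unchanged
  event 8 (t=42: DEL p): r unchanged
Final: r = 21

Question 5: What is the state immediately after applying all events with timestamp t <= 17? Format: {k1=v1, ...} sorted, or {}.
Answer: {q=3, r=-20}

Derivation:
Apply events with t <= 17 (3 events):
  after event 1 (t=2: INC q by 3): {q=3}
  after event 2 (t=8: SET r = -18): {q=3, r=-18}
  after event 3 (t=17: SET r = -20): {q=3, r=-20}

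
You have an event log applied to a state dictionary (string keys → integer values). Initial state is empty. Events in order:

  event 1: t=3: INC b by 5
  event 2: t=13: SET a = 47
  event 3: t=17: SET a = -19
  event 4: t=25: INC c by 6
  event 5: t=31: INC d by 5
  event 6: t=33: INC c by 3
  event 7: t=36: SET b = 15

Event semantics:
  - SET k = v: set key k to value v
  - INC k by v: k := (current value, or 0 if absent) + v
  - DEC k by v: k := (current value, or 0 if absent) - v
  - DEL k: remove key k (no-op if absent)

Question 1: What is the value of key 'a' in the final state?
Answer: -19

Derivation:
Track key 'a' through all 7 events:
  event 1 (t=3: INC b by 5): a unchanged
  event 2 (t=13: SET a = 47): a (absent) -> 47
  event 3 (t=17: SET a = -19): a 47 -> -19
  event 4 (t=25: INC c by 6): a unchanged
  event 5 (t=31: INC d by 5): a unchanged
  event 6 (t=33: INC c by 3): a unchanged
  event 7 (t=36: SET b = 15): a unchanged
Final: a = -19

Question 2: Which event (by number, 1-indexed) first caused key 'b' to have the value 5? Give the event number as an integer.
Answer: 1

Derivation:
Looking for first event where b becomes 5:
  event 1: b (absent) -> 5  <-- first match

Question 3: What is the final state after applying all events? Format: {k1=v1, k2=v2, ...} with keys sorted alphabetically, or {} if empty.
  after event 1 (t=3: INC b by 5): {b=5}
  after event 2 (t=13: SET a = 47): {a=47, b=5}
  after event 3 (t=17: SET a = -19): {a=-19, b=5}
  after event 4 (t=25: INC c by 6): {a=-19, b=5, c=6}
  after event 5 (t=31: INC d by 5): {a=-19, b=5, c=6, d=5}
  after event 6 (t=33: INC c by 3): {a=-19, b=5, c=9, d=5}
  after event 7 (t=36: SET b = 15): {a=-19, b=15, c=9, d=5}

Answer: {a=-19, b=15, c=9, d=5}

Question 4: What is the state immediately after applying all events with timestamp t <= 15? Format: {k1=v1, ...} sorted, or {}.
Apply events with t <= 15 (2 events):
  after event 1 (t=3: INC b by 5): {b=5}
  after event 2 (t=13: SET a = 47): {a=47, b=5}

Answer: {a=47, b=5}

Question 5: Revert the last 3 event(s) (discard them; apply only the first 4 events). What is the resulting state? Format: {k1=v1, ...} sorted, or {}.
Answer: {a=-19, b=5, c=6}

Derivation:
Keep first 4 events (discard last 3):
  after event 1 (t=3: INC b by 5): {b=5}
  after event 2 (t=13: SET a = 47): {a=47, b=5}
  after event 3 (t=17: SET a = -19): {a=-19, b=5}
  after event 4 (t=25: INC c by 6): {a=-19, b=5, c=6}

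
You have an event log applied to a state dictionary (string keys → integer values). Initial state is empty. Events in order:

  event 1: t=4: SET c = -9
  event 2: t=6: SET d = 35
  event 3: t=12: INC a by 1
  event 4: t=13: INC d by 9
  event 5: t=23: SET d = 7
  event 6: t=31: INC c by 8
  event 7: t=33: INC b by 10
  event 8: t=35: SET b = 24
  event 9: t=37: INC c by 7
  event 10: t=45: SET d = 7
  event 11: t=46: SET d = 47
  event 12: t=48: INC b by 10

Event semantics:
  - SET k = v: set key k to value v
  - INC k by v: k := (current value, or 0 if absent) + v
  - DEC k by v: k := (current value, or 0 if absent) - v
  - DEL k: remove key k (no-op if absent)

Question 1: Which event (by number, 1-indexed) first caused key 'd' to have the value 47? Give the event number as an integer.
Answer: 11

Derivation:
Looking for first event where d becomes 47:
  event 2: d = 35
  event 3: d = 35
  event 4: d = 44
  event 5: d = 7
  event 6: d = 7
  event 7: d = 7
  event 8: d = 7
  event 9: d = 7
  event 10: d = 7
  event 11: d 7 -> 47  <-- first match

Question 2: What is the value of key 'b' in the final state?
Track key 'b' through all 12 events:
  event 1 (t=4: SET c = -9): b unchanged
  event 2 (t=6: SET d = 35): b unchanged
  event 3 (t=12: INC a by 1): b unchanged
  event 4 (t=13: INC d by 9): b unchanged
  event 5 (t=23: SET d = 7): b unchanged
  event 6 (t=31: INC c by 8): b unchanged
  event 7 (t=33: INC b by 10): b (absent) -> 10
  event 8 (t=35: SET b = 24): b 10 -> 24
  event 9 (t=37: INC c by 7): b unchanged
  event 10 (t=45: SET d = 7): b unchanged
  event 11 (t=46: SET d = 47): b unchanged
  event 12 (t=48: INC b by 10): b 24 -> 34
Final: b = 34

Answer: 34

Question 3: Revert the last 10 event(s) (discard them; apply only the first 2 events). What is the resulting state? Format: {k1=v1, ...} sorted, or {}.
Answer: {c=-9, d=35}

Derivation:
Keep first 2 events (discard last 10):
  after event 1 (t=4: SET c = -9): {c=-9}
  after event 2 (t=6: SET d = 35): {c=-9, d=35}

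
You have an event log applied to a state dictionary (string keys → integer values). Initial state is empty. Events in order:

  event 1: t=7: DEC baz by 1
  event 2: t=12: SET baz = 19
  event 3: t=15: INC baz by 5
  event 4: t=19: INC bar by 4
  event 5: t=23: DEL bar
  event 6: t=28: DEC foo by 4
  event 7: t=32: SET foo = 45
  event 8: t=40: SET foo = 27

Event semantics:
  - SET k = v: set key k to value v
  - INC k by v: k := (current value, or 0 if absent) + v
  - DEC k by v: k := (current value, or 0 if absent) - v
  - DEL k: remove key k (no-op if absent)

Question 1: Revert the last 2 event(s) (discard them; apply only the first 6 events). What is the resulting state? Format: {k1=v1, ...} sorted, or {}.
Keep first 6 events (discard last 2):
  after event 1 (t=7: DEC baz by 1): {baz=-1}
  after event 2 (t=12: SET baz = 19): {baz=19}
  after event 3 (t=15: INC baz by 5): {baz=24}
  after event 4 (t=19: INC bar by 4): {bar=4, baz=24}
  after event 5 (t=23: DEL bar): {baz=24}
  after event 6 (t=28: DEC foo by 4): {baz=24, foo=-4}

Answer: {baz=24, foo=-4}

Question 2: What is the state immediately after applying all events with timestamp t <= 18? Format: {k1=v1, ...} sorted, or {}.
Apply events with t <= 18 (3 events):
  after event 1 (t=7: DEC baz by 1): {baz=-1}
  after event 2 (t=12: SET baz = 19): {baz=19}
  after event 3 (t=15: INC baz by 5): {baz=24}

Answer: {baz=24}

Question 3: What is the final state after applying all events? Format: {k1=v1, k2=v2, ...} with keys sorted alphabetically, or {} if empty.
  after event 1 (t=7: DEC baz by 1): {baz=-1}
  after event 2 (t=12: SET baz = 19): {baz=19}
  after event 3 (t=15: INC baz by 5): {baz=24}
  after event 4 (t=19: INC bar by 4): {bar=4, baz=24}
  after event 5 (t=23: DEL bar): {baz=24}
  after event 6 (t=28: DEC foo by 4): {baz=24, foo=-4}
  after event 7 (t=32: SET foo = 45): {baz=24, foo=45}
  after event 8 (t=40: SET foo = 27): {baz=24, foo=27}

Answer: {baz=24, foo=27}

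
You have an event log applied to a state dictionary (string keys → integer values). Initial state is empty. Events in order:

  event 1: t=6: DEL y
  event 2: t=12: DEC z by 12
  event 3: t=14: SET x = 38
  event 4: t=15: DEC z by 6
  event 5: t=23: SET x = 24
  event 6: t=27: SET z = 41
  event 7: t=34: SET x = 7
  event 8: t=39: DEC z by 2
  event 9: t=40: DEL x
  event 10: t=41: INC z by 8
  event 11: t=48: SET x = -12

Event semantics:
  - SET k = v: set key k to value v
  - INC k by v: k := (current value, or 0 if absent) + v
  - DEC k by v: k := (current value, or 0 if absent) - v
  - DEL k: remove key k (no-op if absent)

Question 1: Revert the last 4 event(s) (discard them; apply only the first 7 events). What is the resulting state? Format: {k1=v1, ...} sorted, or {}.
Answer: {x=7, z=41}

Derivation:
Keep first 7 events (discard last 4):
  after event 1 (t=6: DEL y): {}
  after event 2 (t=12: DEC z by 12): {z=-12}
  after event 3 (t=14: SET x = 38): {x=38, z=-12}
  after event 4 (t=15: DEC z by 6): {x=38, z=-18}
  after event 5 (t=23: SET x = 24): {x=24, z=-18}
  after event 6 (t=27: SET z = 41): {x=24, z=41}
  after event 7 (t=34: SET x = 7): {x=7, z=41}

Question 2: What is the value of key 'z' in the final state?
Answer: 47

Derivation:
Track key 'z' through all 11 events:
  event 1 (t=6: DEL y): z unchanged
  event 2 (t=12: DEC z by 12): z (absent) -> -12
  event 3 (t=14: SET x = 38): z unchanged
  event 4 (t=15: DEC z by 6): z -12 -> -18
  event 5 (t=23: SET x = 24): z unchanged
  event 6 (t=27: SET z = 41): z -18 -> 41
  event 7 (t=34: SET x = 7): z unchanged
  event 8 (t=39: DEC z by 2): z 41 -> 39
  event 9 (t=40: DEL x): z unchanged
  event 10 (t=41: INC z by 8): z 39 -> 47
  event 11 (t=48: SET x = -12): z unchanged
Final: z = 47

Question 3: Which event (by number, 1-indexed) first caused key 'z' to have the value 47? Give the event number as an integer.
Answer: 10

Derivation:
Looking for first event where z becomes 47:
  event 2: z = -12
  event 3: z = -12
  event 4: z = -18
  event 5: z = -18
  event 6: z = 41
  event 7: z = 41
  event 8: z = 39
  event 9: z = 39
  event 10: z 39 -> 47  <-- first match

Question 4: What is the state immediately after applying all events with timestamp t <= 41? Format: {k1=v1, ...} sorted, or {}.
Answer: {z=47}

Derivation:
Apply events with t <= 41 (10 events):
  after event 1 (t=6: DEL y): {}
  after event 2 (t=12: DEC z by 12): {z=-12}
  after event 3 (t=14: SET x = 38): {x=38, z=-12}
  after event 4 (t=15: DEC z by 6): {x=38, z=-18}
  after event 5 (t=23: SET x = 24): {x=24, z=-18}
  after event 6 (t=27: SET z = 41): {x=24, z=41}
  after event 7 (t=34: SET x = 7): {x=7, z=41}
  after event 8 (t=39: DEC z by 2): {x=7, z=39}
  after event 9 (t=40: DEL x): {z=39}
  after event 10 (t=41: INC z by 8): {z=47}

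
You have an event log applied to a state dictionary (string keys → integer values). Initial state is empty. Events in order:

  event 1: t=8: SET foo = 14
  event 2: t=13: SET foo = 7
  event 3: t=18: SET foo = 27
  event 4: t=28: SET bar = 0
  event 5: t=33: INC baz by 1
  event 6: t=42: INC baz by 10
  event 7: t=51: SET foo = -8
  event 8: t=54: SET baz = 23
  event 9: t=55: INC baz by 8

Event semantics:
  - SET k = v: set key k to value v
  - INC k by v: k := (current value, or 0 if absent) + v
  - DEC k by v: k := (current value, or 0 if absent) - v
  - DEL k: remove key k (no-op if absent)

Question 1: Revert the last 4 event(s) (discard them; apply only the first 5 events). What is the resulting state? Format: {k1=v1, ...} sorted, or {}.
Answer: {bar=0, baz=1, foo=27}

Derivation:
Keep first 5 events (discard last 4):
  after event 1 (t=8: SET foo = 14): {foo=14}
  after event 2 (t=13: SET foo = 7): {foo=7}
  after event 3 (t=18: SET foo = 27): {foo=27}
  after event 4 (t=28: SET bar = 0): {bar=0, foo=27}
  after event 5 (t=33: INC baz by 1): {bar=0, baz=1, foo=27}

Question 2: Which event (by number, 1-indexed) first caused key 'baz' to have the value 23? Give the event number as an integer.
Looking for first event where baz becomes 23:
  event 5: baz = 1
  event 6: baz = 11
  event 7: baz = 11
  event 8: baz 11 -> 23  <-- first match

Answer: 8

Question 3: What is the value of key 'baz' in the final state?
Track key 'baz' through all 9 events:
  event 1 (t=8: SET foo = 14): baz unchanged
  event 2 (t=13: SET foo = 7): baz unchanged
  event 3 (t=18: SET foo = 27): baz unchanged
  event 4 (t=28: SET bar = 0): baz unchanged
  event 5 (t=33: INC baz by 1): baz (absent) -> 1
  event 6 (t=42: INC baz by 10): baz 1 -> 11
  event 7 (t=51: SET foo = -8): baz unchanged
  event 8 (t=54: SET baz = 23): baz 11 -> 23
  event 9 (t=55: INC baz by 8): baz 23 -> 31
Final: baz = 31

Answer: 31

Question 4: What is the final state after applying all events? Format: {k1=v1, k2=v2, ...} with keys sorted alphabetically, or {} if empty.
  after event 1 (t=8: SET foo = 14): {foo=14}
  after event 2 (t=13: SET foo = 7): {foo=7}
  after event 3 (t=18: SET foo = 27): {foo=27}
  after event 4 (t=28: SET bar = 0): {bar=0, foo=27}
  after event 5 (t=33: INC baz by 1): {bar=0, baz=1, foo=27}
  after event 6 (t=42: INC baz by 10): {bar=0, baz=11, foo=27}
  after event 7 (t=51: SET foo = -8): {bar=0, baz=11, foo=-8}
  after event 8 (t=54: SET baz = 23): {bar=0, baz=23, foo=-8}
  after event 9 (t=55: INC baz by 8): {bar=0, baz=31, foo=-8}

Answer: {bar=0, baz=31, foo=-8}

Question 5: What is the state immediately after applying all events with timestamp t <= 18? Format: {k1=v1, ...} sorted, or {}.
Answer: {foo=27}

Derivation:
Apply events with t <= 18 (3 events):
  after event 1 (t=8: SET foo = 14): {foo=14}
  after event 2 (t=13: SET foo = 7): {foo=7}
  after event 3 (t=18: SET foo = 27): {foo=27}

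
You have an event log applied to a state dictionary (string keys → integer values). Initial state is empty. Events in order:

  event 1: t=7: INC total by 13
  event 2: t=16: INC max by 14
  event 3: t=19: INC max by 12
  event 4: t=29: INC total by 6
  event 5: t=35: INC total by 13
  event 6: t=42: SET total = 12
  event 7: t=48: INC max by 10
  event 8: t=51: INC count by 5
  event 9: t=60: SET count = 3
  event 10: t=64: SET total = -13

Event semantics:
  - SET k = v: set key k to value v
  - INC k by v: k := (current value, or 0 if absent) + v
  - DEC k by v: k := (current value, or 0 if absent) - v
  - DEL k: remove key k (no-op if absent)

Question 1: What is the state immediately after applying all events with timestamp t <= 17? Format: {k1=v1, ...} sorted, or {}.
Answer: {max=14, total=13}

Derivation:
Apply events with t <= 17 (2 events):
  after event 1 (t=7: INC total by 13): {total=13}
  after event 2 (t=16: INC max by 14): {max=14, total=13}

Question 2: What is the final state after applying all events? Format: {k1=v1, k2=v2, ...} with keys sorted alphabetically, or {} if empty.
Answer: {count=3, max=36, total=-13}

Derivation:
  after event 1 (t=7: INC total by 13): {total=13}
  after event 2 (t=16: INC max by 14): {max=14, total=13}
  after event 3 (t=19: INC max by 12): {max=26, total=13}
  after event 4 (t=29: INC total by 6): {max=26, total=19}
  after event 5 (t=35: INC total by 13): {max=26, total=32}
  after event 6 (t=42: SET total = 12): {max=26, total=12}
  after event 7 (t=48: INC max by 10): {max=36, total=12}
  after event 8 (t=51: INC count by 5): {count=5, max=36, total=12}
  after event 9 (t=60: SET count = 3): {count=3, max=36, total=12}
  after event 10 (t=64: SET total = -13): {count=3, max=36, total=-13}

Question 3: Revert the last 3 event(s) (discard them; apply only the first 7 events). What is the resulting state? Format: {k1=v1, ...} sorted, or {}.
Keep first 7 events (discard last 3):
  after event 1 (t=7: INC total by 13): {total=13}
  after event 2 (t=16: INC max by 14): {max=14, total=13}
  after event 3 (t=19: INC max by 12): {max=26, total=13}
  after event 4 (t=29: INC total by 6): {max=26, total=19}
  after event 5 (t=35: INC total by 13): {max=26, total=32}
  after event 6 (t=42: SET total = 12): {max=26, total=12}
  after event 7 (t=48: INC max by 10): {max=36, total=12}

Answer: {max=36, total=12}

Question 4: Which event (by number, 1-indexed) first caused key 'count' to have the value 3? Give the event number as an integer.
Answer: 9

Derivation:
Looking for first event where count becomes 3:
  event 8: count = 5
  event 9: count 5 -> 3  <-- first match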